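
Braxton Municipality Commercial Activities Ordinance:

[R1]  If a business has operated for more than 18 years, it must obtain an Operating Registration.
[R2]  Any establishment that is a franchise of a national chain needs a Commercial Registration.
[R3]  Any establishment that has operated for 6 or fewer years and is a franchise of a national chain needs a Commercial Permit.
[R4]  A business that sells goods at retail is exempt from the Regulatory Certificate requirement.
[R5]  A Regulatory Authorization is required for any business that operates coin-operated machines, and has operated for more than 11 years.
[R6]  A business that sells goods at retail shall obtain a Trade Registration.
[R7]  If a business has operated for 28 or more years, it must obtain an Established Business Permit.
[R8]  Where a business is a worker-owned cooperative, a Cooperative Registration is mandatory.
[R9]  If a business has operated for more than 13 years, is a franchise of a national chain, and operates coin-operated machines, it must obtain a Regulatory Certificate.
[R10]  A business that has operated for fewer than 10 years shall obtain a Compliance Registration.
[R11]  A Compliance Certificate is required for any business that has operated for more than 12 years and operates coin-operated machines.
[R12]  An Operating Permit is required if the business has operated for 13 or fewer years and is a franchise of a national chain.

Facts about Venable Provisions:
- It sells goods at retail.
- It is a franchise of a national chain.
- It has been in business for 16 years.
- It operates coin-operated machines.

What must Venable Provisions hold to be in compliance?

[R1] years in business 16 ≤ 18 → Operating Registration not required.
[R2] is a franchise of a national chain → Commercial Registration required.
[R3] years in business 16 > 6; is a franchise of a national chain → Commercial Permit not required.
[R4] sells goods at retail → exempt from Regulatory Certificate.
[R5] operates coin-operated machines; years in business 16 > 11 → Regulatory Authorization required.
[R6] sells goods at retail → Trade Registration required.
[R7] years in business 16 < 28 → Established Business Permit not required.
[R8] is a franchise of a national chain (not: is a worker-owned cooperative) → Cooperative Registration not required.
[R9] years in business 16 > 13; is a franchise of a national chain; operates coin-operated machines → Regulatory Certificate required.
[R10] years in business 16 ≥ 10 → Compliance Registration not required.
[R11] years in business 16 > 12; operates coin-operated machines → Compliance Certificate required.
[R12] years in business 16 > 13; is a franchise of a national chain → Operating Permit not required.

Commercial Registration, Compliance Certificate, Regulatory Authorization, Trade Registration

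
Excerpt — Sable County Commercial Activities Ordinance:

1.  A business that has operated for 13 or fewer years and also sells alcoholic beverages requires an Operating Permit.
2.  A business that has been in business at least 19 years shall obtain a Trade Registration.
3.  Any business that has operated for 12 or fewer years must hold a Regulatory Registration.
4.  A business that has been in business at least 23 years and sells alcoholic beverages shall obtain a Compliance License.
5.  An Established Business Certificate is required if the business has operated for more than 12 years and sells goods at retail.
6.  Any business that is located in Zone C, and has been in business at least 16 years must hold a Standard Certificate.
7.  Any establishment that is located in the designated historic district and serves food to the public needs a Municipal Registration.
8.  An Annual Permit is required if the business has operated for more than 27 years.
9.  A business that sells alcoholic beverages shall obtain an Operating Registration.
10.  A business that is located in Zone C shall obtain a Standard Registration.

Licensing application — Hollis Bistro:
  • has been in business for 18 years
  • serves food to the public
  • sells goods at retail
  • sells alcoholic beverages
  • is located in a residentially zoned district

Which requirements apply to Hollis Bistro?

1. years in business 18 > 13; sells alcoholic beverages → Operating Permit not required.
2. years in business 18 < 19 → Trade Registration not required.
3. years in business 18 > 12 → Regulatory Registration not required.
4. years in business 18 < 23; sells alcoholic beverages → Compliance License not required.
5. years in business 18 > 12; sells goods at retail → Established Business Certificate required.
6. is located in a residentially zoned district (not: is located in Zone C); years in business 18 ≥ 16 → Standard Certificate not required.
7. is located in a residentially zoned district (not: is located in the designated historic district); serves food to the public → Municipal Registration not required.
8. years in business 18 ≤ 27 → Annual Permit not required.
9. sells alcoholic beverages → Operating Registration required.
10. is located in a residentially zoned district (not: is located in Zone C) → Standard Registration not required.

Established Business Certificate, Operating Registration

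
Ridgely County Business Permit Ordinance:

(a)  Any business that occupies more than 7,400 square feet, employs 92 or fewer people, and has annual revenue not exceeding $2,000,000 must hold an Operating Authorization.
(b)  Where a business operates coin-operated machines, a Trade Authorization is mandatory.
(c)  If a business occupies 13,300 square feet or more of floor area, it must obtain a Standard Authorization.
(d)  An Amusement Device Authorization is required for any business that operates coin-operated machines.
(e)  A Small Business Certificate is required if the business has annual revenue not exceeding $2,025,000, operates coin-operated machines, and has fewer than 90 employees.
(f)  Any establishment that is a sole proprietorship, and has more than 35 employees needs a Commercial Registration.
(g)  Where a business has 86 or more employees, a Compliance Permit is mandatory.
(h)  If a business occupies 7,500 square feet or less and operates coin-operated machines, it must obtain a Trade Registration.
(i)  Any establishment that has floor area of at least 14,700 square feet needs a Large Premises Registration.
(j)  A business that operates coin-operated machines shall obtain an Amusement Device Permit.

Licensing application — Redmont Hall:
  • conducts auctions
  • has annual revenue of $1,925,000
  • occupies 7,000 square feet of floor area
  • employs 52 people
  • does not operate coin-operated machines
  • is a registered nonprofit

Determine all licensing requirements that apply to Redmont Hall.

(a) floor area 7,000 square feet ≤ 7,400 square feet; employees 52 ≤ 92; revenue $1,925,000 ≤ $2,000,000 → Operating Authorization not required.
(b) does not operate coin-operated machines → Trade Authorization not required.
(c) floor area 7,000 square feet < 13,300 square feet → Standard Authorization not required.
(d) does not operate coin-operated machines → Amusement Device Authorization not required.
(e) revenue $1,925,000 ≤ $2,025,000; does not operate coin-operated machines; employees 52 < 90 → Small Business Certificate not required.
(f) is a registered nonprofit (not: is a sole proprietorship); employees 52 > 35 → Commercial Registration not required.
(g) employees 52 < 86 → Compliance Permit not required.
(h) floor area 7,000 square feet ≤ 7,500 square feet; does not operate coin-operated machines → Trade Registration not required.
(i) floor area 7,000 square feet < 14,700 square feet → Large Premises Registration not required.
(j) does not operate coin-operated machines → Amusement Device Permit not required.

None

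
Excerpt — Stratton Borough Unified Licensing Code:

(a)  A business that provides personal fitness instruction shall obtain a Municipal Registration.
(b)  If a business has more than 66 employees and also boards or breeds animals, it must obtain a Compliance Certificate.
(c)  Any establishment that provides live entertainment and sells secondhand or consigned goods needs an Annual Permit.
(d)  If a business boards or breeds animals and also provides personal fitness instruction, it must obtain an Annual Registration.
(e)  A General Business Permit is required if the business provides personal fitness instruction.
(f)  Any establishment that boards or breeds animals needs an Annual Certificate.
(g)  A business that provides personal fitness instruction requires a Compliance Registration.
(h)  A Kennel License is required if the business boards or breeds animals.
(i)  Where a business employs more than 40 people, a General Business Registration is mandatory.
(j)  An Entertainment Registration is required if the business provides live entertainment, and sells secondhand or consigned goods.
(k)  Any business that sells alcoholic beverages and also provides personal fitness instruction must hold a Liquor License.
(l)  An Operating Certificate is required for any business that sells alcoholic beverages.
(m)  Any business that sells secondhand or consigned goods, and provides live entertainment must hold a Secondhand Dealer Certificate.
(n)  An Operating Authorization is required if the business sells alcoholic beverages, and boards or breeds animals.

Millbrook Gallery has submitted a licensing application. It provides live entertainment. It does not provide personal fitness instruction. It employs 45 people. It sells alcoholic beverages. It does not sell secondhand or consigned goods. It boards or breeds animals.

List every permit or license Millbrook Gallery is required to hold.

(a) does not provide personal fitness instruction → Municipal Registration not required.
(b) employees 45 ≤ 66; boards or breeds animals → Compliance Certificate not required.
(c) provides live entertainment; does not sell secondhand or consigned goods → Annual Permit not required.
(d) boards or breeds animals; does not provide personal fitness instruction → Annual Registration not required.
(e) does not provide personal fitness instruction → General Business Permit not required.
(f) boards or breeds animals → Annual Certificate required.
(g) does not provide personal fitness instruction → Compliance Registration not required.
(h) boards or breeds animals → Kennel License required.
(i) employees 45 > 40 → General Business Registration required.
(j) provides live entertainment; does not sell secondhand or consigned goods → Entertainment Registration not required.
(k) sells alcoholic beverages; does not provide personal fitness instruction → Liquor License not required.
(l) sells alcoholic beverages → Operating Certificate required.
(m) does not sell secondhand or consigned goods; provides live entertainment → Secondhand Dealer Certificate not required.
(n) sells alcoholic beverages; boards or breeds animals → Operating Authorization required.

Annual Certificate, General Business Registration, Kennel License, Operating Authorization, Operating Certificate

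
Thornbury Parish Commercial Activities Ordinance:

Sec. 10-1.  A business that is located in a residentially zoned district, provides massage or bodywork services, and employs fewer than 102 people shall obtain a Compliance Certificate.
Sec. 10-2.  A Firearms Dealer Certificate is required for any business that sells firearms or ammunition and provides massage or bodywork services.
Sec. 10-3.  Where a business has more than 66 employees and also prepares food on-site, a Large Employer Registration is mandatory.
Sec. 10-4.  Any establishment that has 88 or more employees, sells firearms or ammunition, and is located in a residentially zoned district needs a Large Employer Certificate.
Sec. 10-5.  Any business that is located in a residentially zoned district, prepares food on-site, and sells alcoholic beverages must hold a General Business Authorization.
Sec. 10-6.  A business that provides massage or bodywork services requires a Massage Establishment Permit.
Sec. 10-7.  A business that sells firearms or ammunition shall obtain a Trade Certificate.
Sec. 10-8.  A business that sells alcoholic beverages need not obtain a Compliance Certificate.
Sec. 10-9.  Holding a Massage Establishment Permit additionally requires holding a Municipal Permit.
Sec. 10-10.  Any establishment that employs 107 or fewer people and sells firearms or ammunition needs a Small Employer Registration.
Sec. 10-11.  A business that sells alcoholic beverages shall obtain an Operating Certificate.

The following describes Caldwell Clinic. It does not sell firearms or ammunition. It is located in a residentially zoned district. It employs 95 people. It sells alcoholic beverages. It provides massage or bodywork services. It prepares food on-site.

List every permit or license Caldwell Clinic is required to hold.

Sec. 10-1. is located in a residentially zoned district; provides massage or bodywork services; employees 95 < 102 → Compliance Certificate required.
Sec. 10-2. does not sell firearms or ammunition; provides massage or bodywork services → Firearms Dealer Certificate not required.
Sec. 10-3. employees 95 > 66; prepares food on-site → Large Employer Registration required.
Sec. 10-4. employees 95 ≥ 88; does not sell firearms or ammunition; is located in a residentially zoned district → Large Employer Certificate not required.
Sec. 10-5. is located in a residentially zoned district; prepares food on-site; sells alcoholic beverages → General Business Authorization required.
Sec. 10-6. provides massage or bodywork services → Massage Establishment Permit required.
Sec. 10-7. does not sell firearms or ammunition → Trade Certificate not required.
Sec. 10-8. sells alcoholic beverages → exempt from Compliance Certificate.
Sec. 10-9. Massage Establishment Permit is required → Municipal Permit also required.
Sec. 10-10. employees 95 ≤ 107; does not sell firearms or ammunition → Small Employer Registration not required.
Sec. 10-11. sells alcoholic beverages → Operating Certificate required.

General Business Authorization, Large Employer Registration, Massage Establishment Permit, Municipal Permit, Operating Certificate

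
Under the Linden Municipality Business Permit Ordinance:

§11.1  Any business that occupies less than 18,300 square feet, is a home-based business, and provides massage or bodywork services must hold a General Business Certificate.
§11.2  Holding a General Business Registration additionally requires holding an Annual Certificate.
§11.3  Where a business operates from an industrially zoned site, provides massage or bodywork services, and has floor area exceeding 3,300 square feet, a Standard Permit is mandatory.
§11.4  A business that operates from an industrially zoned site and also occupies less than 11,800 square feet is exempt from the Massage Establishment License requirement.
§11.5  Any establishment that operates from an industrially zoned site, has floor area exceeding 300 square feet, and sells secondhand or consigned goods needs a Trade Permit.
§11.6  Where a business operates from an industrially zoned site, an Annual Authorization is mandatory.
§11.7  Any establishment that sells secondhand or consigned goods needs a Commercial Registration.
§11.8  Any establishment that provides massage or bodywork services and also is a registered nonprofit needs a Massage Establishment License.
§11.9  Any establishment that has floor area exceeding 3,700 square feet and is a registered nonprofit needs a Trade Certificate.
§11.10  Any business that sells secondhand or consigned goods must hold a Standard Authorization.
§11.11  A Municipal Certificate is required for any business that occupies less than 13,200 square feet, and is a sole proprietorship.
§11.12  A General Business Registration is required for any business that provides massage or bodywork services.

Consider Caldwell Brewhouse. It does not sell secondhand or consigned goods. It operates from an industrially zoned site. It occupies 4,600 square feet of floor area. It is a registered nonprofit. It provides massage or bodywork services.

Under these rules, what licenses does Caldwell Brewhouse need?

Annual Authorization, Annual Certificate, General Business Registration, Standard Permit, Trade Certificate

§11.1 floor area 4,600 square feet < 18,300 square feet; operates from an industrially zoned site (not: is a home-based business); provides massage or bodywork services → General Business Certificate not required.
§11.2 General Business Registration is required → Annual Certificate also required.
§11.3 operates from an industrially zoned site; provides massage or bodywork services; floor area 4,600 square feet > 3,300 square feet → Standard Permit required.
§11.4 operates from an industrially zoned site; floor area 4,600 square feet < 11,800 square feet → exempt from Massage Establishment License.
§11.5 operates from an industrially zoned site; floor area 4,600 square feet > 300 square feet; does not sell secondhand or consigned goods → Trade Permit not required.
§11.6 operates from an industrially zoned site → Annual Authorization required.
§11.7 does not sell secondhand or consigned goods → Commercial Registration not required.
§11.8 provides massage or bodywork services; is a registered nonprofit → Massage Establishment License required.
§11.9 floor area 4,600 square feet > 3,700 square feet; is a registered nonprofit → Trade Certificate required.
§11.10 does not sell secondhand or consigned goods → Standard Authorization not required.
§11.11 floor area 4,600 square feet < 13,200 square feet; is a registered nonprofit (not: is a sole proprietorship) → Municipal Certificate not required.
§11.12 provides massage or bodywork services → General Business Registration required.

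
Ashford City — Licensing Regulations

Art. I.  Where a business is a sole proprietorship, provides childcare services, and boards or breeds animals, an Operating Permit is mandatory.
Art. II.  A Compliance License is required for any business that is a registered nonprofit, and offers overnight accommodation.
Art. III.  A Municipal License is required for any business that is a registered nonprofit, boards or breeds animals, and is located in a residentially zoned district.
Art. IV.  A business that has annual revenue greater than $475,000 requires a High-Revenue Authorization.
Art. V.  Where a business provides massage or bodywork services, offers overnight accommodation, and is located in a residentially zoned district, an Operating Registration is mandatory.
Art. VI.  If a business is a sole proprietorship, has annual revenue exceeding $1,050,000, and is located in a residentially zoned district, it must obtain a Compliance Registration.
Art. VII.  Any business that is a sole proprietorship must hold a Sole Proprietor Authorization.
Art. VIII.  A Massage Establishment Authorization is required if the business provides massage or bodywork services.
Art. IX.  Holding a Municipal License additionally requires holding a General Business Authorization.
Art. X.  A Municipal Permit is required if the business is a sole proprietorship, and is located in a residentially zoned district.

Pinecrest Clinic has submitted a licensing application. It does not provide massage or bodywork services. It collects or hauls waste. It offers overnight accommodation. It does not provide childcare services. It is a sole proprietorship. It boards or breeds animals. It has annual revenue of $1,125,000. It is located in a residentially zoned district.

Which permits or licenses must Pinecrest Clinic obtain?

Compliance Registration, High-Revenue Authorization, Municipal Permit, Sole Proprietor Authorization

Art. I. is a sole proprietorship; does not provide childcare services; boards or breeds animals → Operating Permit not required.
Art. II. is a sole proprietorship (not: is a registered nonprofit); offers overnight accommodation → Compliance License not required.
Art. III. is a sole proprietorship (not: is a registered nonprofit); boards or breeds animals; is located in a residentially zoned district → Municipal License not required.
Art. IV. revenue $1,125,000 > $475,000 → High-Revenue Authorization required.
Art. V. does not provide massage or bodywork services; offers overnight accommodation; is located in a residentially zoned district → Operating Registration not required.
Art. VI. is a sole proprietorship; revenue $1,125,000 > $1,050,000; is located in a residentially zoned district → Compliance Registration required.
Art. VII. is a sole proprietorship → Sole Proprietor Authorization required.
Art. VIII. does not provide massage or bodywork services → Massage Establishment Authorization not required.
Art. IX. Municipal License is not required → no effect.
Art. X. is a sole proprietorship; is located in a residentially zoned district → Municipal Permit required.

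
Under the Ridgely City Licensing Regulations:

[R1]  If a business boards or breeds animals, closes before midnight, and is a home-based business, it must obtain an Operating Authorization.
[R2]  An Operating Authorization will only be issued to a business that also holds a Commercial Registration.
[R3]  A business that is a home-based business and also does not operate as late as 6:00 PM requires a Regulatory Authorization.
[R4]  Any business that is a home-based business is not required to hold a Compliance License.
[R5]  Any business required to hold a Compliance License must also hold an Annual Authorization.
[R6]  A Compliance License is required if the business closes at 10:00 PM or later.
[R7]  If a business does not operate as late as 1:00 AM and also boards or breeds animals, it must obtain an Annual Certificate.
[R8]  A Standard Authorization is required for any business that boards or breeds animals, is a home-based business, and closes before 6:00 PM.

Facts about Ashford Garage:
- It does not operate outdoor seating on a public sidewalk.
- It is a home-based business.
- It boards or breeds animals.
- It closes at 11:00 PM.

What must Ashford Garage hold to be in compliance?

Annual Certificate, Commercial Registration, Operating Authorization

[R1] boards or breeds animals; closes 11:00 PM, at/before midnight; is a home-based business → Operating Authorization required.
[R2] Operating Authorization is required → Commercial Registration also required.
[R3] is a home-based business; closes 11:00 PM, after 6:00 PM → Regulatory Authorization not required.
[R4] is a home-based business → exempt from Compliance License.
[R5] Compliance License is not required → no effect.
[R6] closes 11:00 PM, after 10:00 PM → Compliance License required.
[R7] closes 11:00 PM, at/before 1:00 AM; boards or breeds animals → Annual Certificate required.
[R8] boards or breeds animals; is a home-based business; closes 11:00 PM, after 6:00 PM → Standard Authorization not required.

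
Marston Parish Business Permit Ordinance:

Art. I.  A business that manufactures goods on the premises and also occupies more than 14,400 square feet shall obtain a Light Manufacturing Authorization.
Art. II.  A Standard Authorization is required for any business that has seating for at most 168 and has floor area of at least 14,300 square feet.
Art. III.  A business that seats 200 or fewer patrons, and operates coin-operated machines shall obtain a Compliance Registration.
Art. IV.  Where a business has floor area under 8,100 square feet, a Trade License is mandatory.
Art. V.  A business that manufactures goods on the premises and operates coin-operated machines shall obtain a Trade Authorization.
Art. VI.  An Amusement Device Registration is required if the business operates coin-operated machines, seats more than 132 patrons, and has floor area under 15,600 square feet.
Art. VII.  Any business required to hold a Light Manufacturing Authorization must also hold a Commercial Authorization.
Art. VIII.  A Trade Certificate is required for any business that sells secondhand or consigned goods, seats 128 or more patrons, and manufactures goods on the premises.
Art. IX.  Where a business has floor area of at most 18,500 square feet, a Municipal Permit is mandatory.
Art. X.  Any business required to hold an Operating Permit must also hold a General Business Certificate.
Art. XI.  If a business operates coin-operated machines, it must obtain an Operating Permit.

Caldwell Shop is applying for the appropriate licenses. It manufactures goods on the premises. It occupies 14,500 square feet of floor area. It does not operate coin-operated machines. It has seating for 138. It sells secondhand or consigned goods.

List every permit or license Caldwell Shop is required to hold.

Commercial Authorization, Light Manufacturing Authorization, Municipal Permit, Standard Authorization, Trade Certificate

Art. I. manufactures goods on the premises; floor area 14,500 square feet > 14,400 square feet → Light Manufacturing Authorization required.
Art. II. seating 138 ≤ 168; floor area 14,500 square feet ≥ 14,300 square feet → Standard Authorization required.
Art. III. seating 138 ≤ 200; does not operate coin-operated machines → Compliance Registration not required.
Art. IV. floor area 14,500 square feet ≥ 8,100 square feet → Trade License not required.
Art. V. manufactures goods on the premises; does not operate coin-operated machines → Trade Authorization not required.
Art. VI. does not operate coin-operated machines; seating 138 > 132; floor area 14,500 square feet < 15,600 square feet → Amusement Device Registration not required.
Art. VII. Light Manufacturing Authorization is required → Commercial Authorization also required.
Art. VIII. sells secondhand or consigned goods; seating 138 ≥ 128; manufactures goods on the premises → Trade Certificate required.
Art. IX. floor area 14,500 square feet ≤ 18,500 square feet → Municipal Permit required.
Art. X. Operating Permit is not required → no effect.
Art. XI. does not operate coin-operated machines → Operating Permit not required.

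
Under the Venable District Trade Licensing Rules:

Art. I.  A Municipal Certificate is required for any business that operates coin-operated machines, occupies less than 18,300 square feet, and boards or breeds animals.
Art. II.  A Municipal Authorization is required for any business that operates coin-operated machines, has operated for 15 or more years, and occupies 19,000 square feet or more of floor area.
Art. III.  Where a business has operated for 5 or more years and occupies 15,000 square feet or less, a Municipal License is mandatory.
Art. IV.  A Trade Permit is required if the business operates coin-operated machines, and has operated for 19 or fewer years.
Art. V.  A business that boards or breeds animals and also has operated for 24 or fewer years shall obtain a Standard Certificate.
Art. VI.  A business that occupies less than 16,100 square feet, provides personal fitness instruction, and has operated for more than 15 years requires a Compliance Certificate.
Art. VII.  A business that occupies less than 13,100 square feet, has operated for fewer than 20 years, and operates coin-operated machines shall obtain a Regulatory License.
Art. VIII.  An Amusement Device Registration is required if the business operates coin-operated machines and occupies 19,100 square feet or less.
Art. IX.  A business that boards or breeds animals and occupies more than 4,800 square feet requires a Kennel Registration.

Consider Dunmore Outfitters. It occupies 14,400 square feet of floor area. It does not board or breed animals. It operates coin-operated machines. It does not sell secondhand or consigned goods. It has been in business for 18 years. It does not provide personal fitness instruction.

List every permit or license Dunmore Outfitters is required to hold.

Art. I. operates coin-operated machines; floor area 14,400 square feet < 18,300 square feet; does not board or breed animals → Municipal Certificate not required.
Art. II. operates coin-operated machines; years in business 18 ≥ 15; floor area 14,400 square feet < 19,000 square feet → Municipal Authorization not required.
Art. III. years in business 18 ≥ 5; floor area 14,400 square feet ≤ 15,000 square feet → Municipal License required.
Art. IV. operates coin-operated machines; years in business 18 ≤ 19 → Trade Permit required.
Art. V. does not board or breed animals; years in business 18 ≤ 24 → Standard Certificate not required.
Art. VI. floor area 14,400 square feet < 16,100 square feet; does not provide personal fitness instruction; years in business 18 > 15 → Compliance Certificate not required.
Art. VII. floor area 14,400 square feet ≥ 13,100 square feet; years in business 18 < 20; operates coin-operated machines → Regulatory License not required.
Art. VIII. operates coin-operated machines; floor area 14,400 square feet ≤ 19,100 square feet → Amusement Device Registration required.
Art. IX. does not board or breed animals; floor area 14,400 square feet > 4,800 square feet → Kennel Registration not required.

Amusement Device Registration, Municipal License, Trade Permit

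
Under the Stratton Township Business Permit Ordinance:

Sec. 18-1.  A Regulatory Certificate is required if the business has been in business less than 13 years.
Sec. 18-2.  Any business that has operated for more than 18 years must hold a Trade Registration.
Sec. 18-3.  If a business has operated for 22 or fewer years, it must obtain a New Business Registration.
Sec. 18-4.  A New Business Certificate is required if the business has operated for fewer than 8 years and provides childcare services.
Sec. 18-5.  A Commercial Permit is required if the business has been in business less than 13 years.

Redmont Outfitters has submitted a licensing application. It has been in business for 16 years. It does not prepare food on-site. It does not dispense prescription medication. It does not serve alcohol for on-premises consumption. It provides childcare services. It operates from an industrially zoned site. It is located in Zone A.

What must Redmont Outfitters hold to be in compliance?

New Business Registration

Sec. 18-1. years in business 16 ≥ 13 → Regulatory Certificate not required.
Sec. 18-2. years in business 16 ≤ 18 → Trade Registration not required.
Sec. 18-3. years in business 16 ≤ 22 → New Business Registration required.
Sec. 18-4. years in business 16 ≥ 8; provides childcare services → New Business Certificate not required.
Sec. 18-5. years in business 16 ≥ 13 → Commercial Permit not required.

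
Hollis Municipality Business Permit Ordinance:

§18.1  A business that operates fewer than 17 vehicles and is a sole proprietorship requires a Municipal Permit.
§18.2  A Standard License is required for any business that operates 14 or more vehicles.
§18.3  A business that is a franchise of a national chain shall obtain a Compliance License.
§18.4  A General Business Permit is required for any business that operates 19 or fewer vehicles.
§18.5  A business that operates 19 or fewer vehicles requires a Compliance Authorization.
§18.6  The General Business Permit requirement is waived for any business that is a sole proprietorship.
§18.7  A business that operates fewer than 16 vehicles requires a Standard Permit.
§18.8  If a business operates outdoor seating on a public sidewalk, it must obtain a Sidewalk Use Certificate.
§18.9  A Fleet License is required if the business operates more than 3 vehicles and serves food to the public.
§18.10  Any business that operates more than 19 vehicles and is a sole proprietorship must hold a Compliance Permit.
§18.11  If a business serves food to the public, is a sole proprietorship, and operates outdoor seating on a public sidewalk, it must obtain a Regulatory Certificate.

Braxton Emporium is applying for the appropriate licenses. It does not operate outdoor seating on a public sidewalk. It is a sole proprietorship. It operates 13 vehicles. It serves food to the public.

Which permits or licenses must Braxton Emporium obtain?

Compliance Authorization, Fleet License, Municipal Permit, Standard Permit

§18.1 vehicles 13 < 17; is a sole proprietorship → Municipal Permit required.
§18.2 vehicles 13 < 14 → Standard License not required.
§18.3 is a sole proprietorship (not: is a franchise of a national chain) → Compliance License not required.
§18.4 vehicles 13 ≤ 19 → General Business Permit required.
§18.5 vehicles 13 ≤ 19 → Compliance Authorization required.
§18.6 is a sole proprietorship → exempt from General Business Permit.
§18.7 vehicles 13 < 16 → Standard Permit required.
§18.8 does not operate outdoor seating on a public sidewalk → Sidewalk Use Certificate not required.
§18.9 vehicles 13 > 3; serves food to the public → Fleet License required.
§18.10 vehicles 13 ≤ 19; is a sole proprietorship → Compliance Permit not required.
§18.11 serves food to the public; is a sole proprietorship; does not operate outdoor seating on a public sidewalk → Regulatory Certificate not required.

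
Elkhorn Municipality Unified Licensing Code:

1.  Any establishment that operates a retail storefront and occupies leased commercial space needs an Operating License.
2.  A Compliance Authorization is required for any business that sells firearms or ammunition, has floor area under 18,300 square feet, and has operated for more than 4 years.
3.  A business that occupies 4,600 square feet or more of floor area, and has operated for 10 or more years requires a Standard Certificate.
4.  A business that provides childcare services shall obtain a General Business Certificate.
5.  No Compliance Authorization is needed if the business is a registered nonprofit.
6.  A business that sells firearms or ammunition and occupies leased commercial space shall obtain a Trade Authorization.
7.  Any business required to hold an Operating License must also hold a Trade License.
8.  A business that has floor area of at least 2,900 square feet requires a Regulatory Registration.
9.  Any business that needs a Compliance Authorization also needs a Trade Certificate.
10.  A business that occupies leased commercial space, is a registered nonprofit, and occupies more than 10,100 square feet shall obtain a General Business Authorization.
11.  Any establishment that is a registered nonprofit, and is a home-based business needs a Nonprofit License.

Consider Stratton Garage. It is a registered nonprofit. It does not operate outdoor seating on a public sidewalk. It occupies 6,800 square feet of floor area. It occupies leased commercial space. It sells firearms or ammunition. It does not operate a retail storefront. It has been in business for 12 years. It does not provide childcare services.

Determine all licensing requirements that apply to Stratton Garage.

1. does not operate a retail storefront; occupies leased commercial space → Operating License not required.
2. sells firearms or ammunition; floor area 6,800 square feet < 18,300 square feet; years in business 12 > 4 → Compliance Authorization required.
3. floor area 6,800 square feet ≥ 4,600 square feet; years in business 12 ≥ 10 → Standard Certificate required.
4. does not provide childcare services → General Business Certificate not required.
5. is a registered nonprofit → exempt from Compliance Authorization.
6. sells firearms or ammunition; occupies leased commercial space → Trade Authorization required.
7. Operating License is not required → no effect.
8. floor area 6,800 square feet ≥ 2,900 square feet → Regulatory Registration required.
9. Compliance Authorization is not required → no effect.
10. occupies leased commercial space; is a registered nonprofit; floor area 6,800 square feet ≤ 10,100 square feet → General Business Authorization not required.
11. is a registered nonprofit; occupies leased commercial space (not: is a home-based business) → Nonprofit License not required.

Regulatory Registration, Standard Certificate, Trade Authorization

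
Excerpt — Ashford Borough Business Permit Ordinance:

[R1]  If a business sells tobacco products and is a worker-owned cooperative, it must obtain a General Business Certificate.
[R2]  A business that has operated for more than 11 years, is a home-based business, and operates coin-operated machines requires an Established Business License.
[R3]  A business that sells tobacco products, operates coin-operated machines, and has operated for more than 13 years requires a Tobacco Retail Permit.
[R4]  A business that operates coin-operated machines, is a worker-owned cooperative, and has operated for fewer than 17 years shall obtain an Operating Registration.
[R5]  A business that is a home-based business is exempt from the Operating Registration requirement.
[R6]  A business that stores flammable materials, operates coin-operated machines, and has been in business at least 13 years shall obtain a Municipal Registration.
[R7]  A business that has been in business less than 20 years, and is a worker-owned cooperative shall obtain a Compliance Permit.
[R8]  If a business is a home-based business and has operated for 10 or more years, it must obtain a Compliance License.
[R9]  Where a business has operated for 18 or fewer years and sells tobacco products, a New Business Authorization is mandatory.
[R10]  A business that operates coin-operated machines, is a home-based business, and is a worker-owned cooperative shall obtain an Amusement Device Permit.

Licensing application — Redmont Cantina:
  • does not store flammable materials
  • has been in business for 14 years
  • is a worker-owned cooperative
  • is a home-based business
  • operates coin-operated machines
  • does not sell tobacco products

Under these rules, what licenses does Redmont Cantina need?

Amusement Device Permit, Compliance License, Compliance Permit, Established Business License

[R1] does not sell tobacco products; is a worker-owned cooperative → General Business Certificate not required.
[R2] years in business 14 > 11; is a home-based business; operates coin-operated machines → Established Business License required.
[R3] does not sell tobacco products; operates coin-operated machines; years in business 14 > 13 → Tobacco Retail Permit not required.
[R4] operates coin-operated machines; is a worker-owned cooperative; years in business 14 < 17 → Operating Registration required.
[R5] is a home-based business → exempt from Operating Registration.
[R6] does not store flammable materials; operates coin-operated machines; years in business 14 ≥ 13 → Municipal Registration not required.
[R7] years in business 14 < 20; is a worker-owned cooperative → Compliance Permit required.
[R8] is a home-based business; years in business 14 ≥ 10 → Compliance License required.
[R9] years in business 14 ≤ 18; does not sell tobacco products → New Business Authorization not required.
[R10] operates coin-operated machines; is a home-based business; is a worker-owned cooperative → Amusement Device Permit required.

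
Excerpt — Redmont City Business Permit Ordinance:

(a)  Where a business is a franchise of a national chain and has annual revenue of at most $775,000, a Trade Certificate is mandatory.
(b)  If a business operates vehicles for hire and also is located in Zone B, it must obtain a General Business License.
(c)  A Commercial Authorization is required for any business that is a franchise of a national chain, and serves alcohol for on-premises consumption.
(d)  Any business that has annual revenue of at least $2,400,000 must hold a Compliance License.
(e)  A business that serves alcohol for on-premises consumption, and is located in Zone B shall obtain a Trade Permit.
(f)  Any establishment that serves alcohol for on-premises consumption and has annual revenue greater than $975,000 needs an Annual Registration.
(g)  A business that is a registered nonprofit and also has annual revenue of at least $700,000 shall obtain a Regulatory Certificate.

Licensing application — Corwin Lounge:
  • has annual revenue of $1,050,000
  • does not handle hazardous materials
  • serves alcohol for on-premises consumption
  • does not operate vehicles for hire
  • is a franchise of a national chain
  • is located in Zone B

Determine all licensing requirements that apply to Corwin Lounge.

Annual Registration, Commercial Authorization, Trade Permit

(a) is a franchise of a national chain; revenue $1,050,000 > $775,000 → Trade Certificate not required.
(b) does not operate vehicles for hire; is located in Zone B → General Business License not required.
(c) is a franchise of a national chain; serves alcohol for on-premises consumption → Commercial Authorization required.
(d) revenue $1,050,000 < $2,400,000 → Compliance License not required.
(e) serves alcohol for on-premises consumption; is located in Zone B → Trade Permit required.
(f) serves alcohol for on-premises consumption; revenue $1,050,000 > $975,000 → Annual Registration required.
(g) is a franchise of a national chain (not: is a registered nonprofit); revenue $1,050,000 ≥ $700,000 → Regulatory Certificate not required.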